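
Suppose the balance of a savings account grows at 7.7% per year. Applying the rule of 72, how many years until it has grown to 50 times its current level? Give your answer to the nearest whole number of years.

One doubling takes 72/7.7 = 9.35 years.
50× is log₂ 50 ≈ 5.64 doublings, so ≈ 5.64 × 9.35 = 53 years.

around 53 years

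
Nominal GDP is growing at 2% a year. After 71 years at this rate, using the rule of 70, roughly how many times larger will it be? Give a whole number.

At 2% one doubling takes ≈ 35.00 years; 71 years is 2 of them, so ×4.

approximately 4 times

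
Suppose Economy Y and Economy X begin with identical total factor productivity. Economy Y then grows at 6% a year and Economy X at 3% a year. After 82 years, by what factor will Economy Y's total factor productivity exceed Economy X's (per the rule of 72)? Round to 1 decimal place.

about 10.7 times

Only the 3-point difference matters.
72/3 ≈ 24.00 years per doubling of the ratio; 82 years gives 3.42 doublings, so ≈ 10.7×.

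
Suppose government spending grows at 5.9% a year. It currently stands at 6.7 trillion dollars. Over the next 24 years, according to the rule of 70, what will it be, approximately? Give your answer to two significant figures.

≈ 27 trillion dollars

It doubles every 70/5.9 ≈ 11.86 years, so 24 years is 2.02 doublings.
2^2.02 ≈ 4.06; 6.7 × 4.06 ≈ 27 trillion dollars.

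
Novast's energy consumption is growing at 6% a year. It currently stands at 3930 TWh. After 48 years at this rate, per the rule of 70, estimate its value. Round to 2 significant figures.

It doubles every 70/6 ≈ 11.67 years, so 48 years is 4.11 doublings.
2^4.11 ≈ 17.27; 3930 × 17.27 ≈ 68000 TWh.

68000 TWh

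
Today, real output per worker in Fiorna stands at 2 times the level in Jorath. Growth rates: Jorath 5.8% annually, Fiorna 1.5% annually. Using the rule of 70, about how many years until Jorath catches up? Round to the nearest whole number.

The growth-rate gap is 5.8% − 1.5% = 4.3 percentage points.
So the ratio between them halves every 70/4.3 ≈ 16.28 years.
A 2 times gap closes after 1 halving: 1 × 16.28 ≈ 16 years.

about 16 years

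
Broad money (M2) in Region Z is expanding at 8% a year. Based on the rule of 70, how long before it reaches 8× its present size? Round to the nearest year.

One doubling takes 70/8 = 8.75 years.
8× is 3 doublings, so 3 × 8.75 ≈ 26 years.

26 years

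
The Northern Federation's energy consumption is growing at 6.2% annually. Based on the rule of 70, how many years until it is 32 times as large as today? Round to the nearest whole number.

Doubling time ≈ 70/6.2 = 11.29 years.
32× is 5 doublings, so 5 × 11.29 ≈ 56 years.

≈ 56 years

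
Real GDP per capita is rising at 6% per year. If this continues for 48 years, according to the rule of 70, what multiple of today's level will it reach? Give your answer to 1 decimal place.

Doubling time ≈ 70/6 = 11.67 years.
48 years / 11.67 ≈ 4.11 doublings → factor 2^4.11 ≈ 17.3.

roughly 17.3 times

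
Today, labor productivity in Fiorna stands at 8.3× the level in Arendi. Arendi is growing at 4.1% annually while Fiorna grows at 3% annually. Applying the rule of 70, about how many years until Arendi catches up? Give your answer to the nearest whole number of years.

What matters is the difference: 1.1 pp.
Rule of 70 on the gap: the ratio halves every 70/1.1 ≈ 63.64 years.
An 8.3× gap takes log₂(8.3) ≈ 3.05 halvings to close: 3.05 × 63.64 ≈ 194 years.

about 194 years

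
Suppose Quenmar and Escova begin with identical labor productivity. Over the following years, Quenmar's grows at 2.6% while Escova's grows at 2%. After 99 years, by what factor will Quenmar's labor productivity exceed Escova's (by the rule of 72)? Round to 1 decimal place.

approximately 1.8 times

Quenmar pulls ahead at 0.6 pp per year, so the ratio doubles every 72/0.6 ≈ 120.00 years.
In 99 years that's 0.83 doublings: 2^0.83 ≈ 1.8.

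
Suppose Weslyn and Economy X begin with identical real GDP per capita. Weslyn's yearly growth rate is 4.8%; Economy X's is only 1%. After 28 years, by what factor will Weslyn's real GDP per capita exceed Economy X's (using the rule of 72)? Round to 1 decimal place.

about 2.8 times

Rate gap = 4.8% − 1% = 3.8 points.
The ratio doubles every 72/3.8 ≈ 18.95 years.
28/18.95 ≈ 1.48 doublings → ratio ≈ 2^1.48 ≈ 2.8.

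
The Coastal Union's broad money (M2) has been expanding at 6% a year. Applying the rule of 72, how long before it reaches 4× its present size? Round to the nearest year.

Doubling time ≈ 72/6 = 12.00 years.
Getting to 4× needs 2 doublings: 2 × 12.00 ≈ 24 years.

around 24 years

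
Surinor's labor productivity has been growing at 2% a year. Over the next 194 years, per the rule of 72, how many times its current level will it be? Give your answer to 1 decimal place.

Doubles every ≈ 36.00 years (72/2).
194 years is 5.39 doublings; 2^5.39 ≈ 41.9×.

around 41.9 times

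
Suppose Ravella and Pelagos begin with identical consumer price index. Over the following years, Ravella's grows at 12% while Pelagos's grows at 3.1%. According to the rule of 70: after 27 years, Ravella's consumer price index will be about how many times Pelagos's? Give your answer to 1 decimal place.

around 10.8 times

Ravella pulls ahead at 8.9 pp per year, so the ratio doubles every 70/8.9 ≈ 7.87 years.
In 27 years that's 3.43 doublings: 2^3.43 ≈ 10.8.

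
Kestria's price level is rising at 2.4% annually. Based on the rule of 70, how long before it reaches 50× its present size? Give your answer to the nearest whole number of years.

roughly 165 years

One doubling takes 70/2.4 = 29.17 years.
50× is log₂ 50 ≈ 5.64 doublings, so ≈ 5.64 × 29.17 = 165 years.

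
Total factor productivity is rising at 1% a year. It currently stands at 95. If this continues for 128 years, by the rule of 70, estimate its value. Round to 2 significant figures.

It doubles every 70/1 ≈ 70.00 years, so 128 years is 1.83 doublings.
2^1.83 ≈ 3.56; 95 × 3.56 ≈ 340.

≈ 340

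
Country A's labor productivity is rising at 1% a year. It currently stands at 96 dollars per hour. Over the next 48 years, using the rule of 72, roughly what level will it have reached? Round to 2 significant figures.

≈ 150 dollars per hour

It doubles every 72/1 ≈ 72.00 years, so 48 years is 0.67 doublings.
2^0.67 ≈ 1.59; 96 × 1.59 ≈ 150 dollars per hour.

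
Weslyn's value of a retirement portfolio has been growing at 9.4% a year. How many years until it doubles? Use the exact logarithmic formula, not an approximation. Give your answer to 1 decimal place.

t = ln(2) / ln(1 + 0.094) = 0.6931 / 0.089841 ≈ 7.71.

7.7 years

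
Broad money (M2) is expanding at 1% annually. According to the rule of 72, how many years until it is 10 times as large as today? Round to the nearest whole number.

approximately 239 years

Doubling time ≈ 72/1 = 72.00 years.
Reaching 10× takes log₂(10) ≈ 3.32 doublings.
3.32 × 72.00 ≈ 239 years.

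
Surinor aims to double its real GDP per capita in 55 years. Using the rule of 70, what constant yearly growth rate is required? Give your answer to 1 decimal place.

70 / 55 ≈ 1.27, so about 1.3% per year.

approximately 1.3% per year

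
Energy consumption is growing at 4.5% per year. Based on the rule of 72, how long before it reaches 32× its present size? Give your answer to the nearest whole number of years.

80 years

At 4.5% it doubles every 72/4.5 ≈ 16.00 years.
32× is 5 doublings, so 5 × 16.00 ≈ 80 years.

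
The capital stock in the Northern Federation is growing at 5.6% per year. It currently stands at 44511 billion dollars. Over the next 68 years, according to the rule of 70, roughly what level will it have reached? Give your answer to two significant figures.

approximately 1900000 billion dollars

It doubles every 70/5.6 ≈ 12.50 years, so 68 years is 5.44 doublings.
2^5.44 ≈ 43.41; 44511 × 43.41 ≈ 1900000 billion dollars.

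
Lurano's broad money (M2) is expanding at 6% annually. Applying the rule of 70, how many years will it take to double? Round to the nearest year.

roughly 12 years

Doubling time ≈ 70 / 6 = 11.67 years.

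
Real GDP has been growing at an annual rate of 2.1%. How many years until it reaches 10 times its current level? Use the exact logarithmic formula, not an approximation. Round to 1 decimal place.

110.8 years

t = ln(10) / ln(1 + 0.021) = 2.3026 / 0.020783 ≈ 110.79.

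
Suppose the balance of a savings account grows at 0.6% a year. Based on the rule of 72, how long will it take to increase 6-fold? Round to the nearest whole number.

roughly 310 years

One doubling takes 72/0.6 = 120.00 years.
Reaching 6× takes log₂(6) ≈ 2.58 doublings.
2.58 × 120.00 ≈ 310 years.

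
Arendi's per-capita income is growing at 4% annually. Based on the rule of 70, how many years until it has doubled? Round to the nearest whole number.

70/4 ≈ 17.50, so it doubles roughly every 18 years.

approximately 18 years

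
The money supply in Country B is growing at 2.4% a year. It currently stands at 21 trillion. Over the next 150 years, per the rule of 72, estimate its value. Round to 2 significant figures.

≈ 670 trillion

Doubling time ≈ 72/2.4 = 30.00 years.
150 years is 150/30.00 ≈ 5.00 doublings, a factor of 2^5.00 ≈ 32.00.
21 × 32.00 ≈ 670 trillion.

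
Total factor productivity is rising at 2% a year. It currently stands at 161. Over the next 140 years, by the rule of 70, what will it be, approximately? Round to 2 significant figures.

It doubles every 70/2 ≈ 35.00 years, so 140 years is 4.00 doublings.
2^4.00 ≈ 16.00; 161 × 16.00 ≈ 2600.

around 2600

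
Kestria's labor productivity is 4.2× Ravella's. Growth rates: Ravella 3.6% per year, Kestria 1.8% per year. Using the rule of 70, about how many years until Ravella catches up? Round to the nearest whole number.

What matters is the difference: 1.8 pp.
Rule of 70 on the gap: the ratio halves every 70/1.8 ≈ 38.89 years.
A 4.2× gap takes log₂(4.2) ≈ 2.07 halvings to close: 2.07 × 38.89 ≈ 81 years.

≈ 81 years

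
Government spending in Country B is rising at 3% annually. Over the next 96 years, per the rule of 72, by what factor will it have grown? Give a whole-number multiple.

roughly 16 times

72/3 ≈ 24.00 years per doubling.
96 years fits 4 doublings: 2^4 = 16.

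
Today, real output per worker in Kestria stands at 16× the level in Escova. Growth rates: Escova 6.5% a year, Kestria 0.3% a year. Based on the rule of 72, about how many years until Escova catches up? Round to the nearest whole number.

about 46 years

The growth-rate gap is 6.5% − 0.3% = 6.2 percentage points.
So the ratio between them halves every 72/6.2 ≈ 11.61 years.
A 16× gap closes after 4 halvings: 4 × 11.61 ≈ 46 years.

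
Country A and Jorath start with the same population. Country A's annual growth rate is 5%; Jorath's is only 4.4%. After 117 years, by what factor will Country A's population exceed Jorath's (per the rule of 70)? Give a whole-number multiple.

Country A pulls ahead at 0.6 pp per year, so the ratio doubles every 70/0.6 ≈ 116.67 years.
In 117 years that's 1.00 doublings: 2^1.00 ≈ 2.

approximately 2 times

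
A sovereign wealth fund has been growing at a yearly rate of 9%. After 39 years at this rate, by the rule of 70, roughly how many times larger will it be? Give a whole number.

At 9% one doubling takes ≈ 7.78 years; 39 years is 5 of them, so ×32.

roughly 32 times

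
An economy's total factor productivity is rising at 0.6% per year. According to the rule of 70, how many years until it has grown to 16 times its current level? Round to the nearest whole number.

At 0.6% it doubles every 70/0.6 ≈ 116.67 years.
Getting to 16× needs 4 doublings: 4 × 116.67 ≈ 467 years.

about 467 years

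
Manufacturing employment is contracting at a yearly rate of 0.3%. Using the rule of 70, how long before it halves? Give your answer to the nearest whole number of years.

approximately 233 years

The rule works in reverse for decay: 70/0.3 ≈ 233.33 years to halve.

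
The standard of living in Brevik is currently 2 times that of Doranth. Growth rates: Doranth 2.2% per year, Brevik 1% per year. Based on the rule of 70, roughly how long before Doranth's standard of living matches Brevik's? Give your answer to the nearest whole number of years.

around 58 years

Doranth gains on Brevik at 2.2% − 1% = 1.2 points a year.
At that relative rate the gap halves every 70/1.2 ≈ 58.33 years.
A 2 times gap closes after 1 halving: 1 × 58.33 ≈ 58 years.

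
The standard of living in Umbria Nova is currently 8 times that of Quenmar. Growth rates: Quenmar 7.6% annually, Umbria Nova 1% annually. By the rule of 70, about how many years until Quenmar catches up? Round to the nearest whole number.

roughly 32 years

Quenmar gains on Umbria Nova at 7.6% − 1% = 6.6 points a year.
At that relative rate the gap halves every 70/6.6 ≈ 10.61 years.
An 8 times gap closes after 3 halvings: 3 × 10.61 ≈ 32 years.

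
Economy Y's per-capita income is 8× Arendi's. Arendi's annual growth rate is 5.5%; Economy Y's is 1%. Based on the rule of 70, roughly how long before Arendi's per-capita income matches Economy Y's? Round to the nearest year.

Arendi gains on Economy Y at 5.5% − 1% = 4.5 points a year.
At that relative rate the gap halves every 70/4.5 ≈ 15.56 years.
An 8× gap closes after 3 halvings: 3 × 15.56 ≈ 47 years.

roughly 47 years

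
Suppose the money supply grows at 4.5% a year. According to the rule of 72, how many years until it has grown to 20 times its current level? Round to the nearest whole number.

roughly 69 years

One doubling takes 72/4.5 = 16.00 years.
20× is log₂ 20 ≈ 4.32 doublings, so ≈ 4.32 × 16.00 = 69 years.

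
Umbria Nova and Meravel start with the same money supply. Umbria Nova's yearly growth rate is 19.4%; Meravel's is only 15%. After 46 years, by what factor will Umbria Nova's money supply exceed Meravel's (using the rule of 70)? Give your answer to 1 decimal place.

roughly 7.4 times

Umbria Nova pulls ahead at 4.4 pp per year, so the ratio doubles every 70/4.4 ≈ 15.91 years.
In 46 years that's 2.89 doublings: 2^2.89 ≈ 7.4.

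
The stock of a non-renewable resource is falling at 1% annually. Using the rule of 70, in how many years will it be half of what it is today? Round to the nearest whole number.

Falling at 1%, it halves about every 70/1 = 70.00 years.

about 70 years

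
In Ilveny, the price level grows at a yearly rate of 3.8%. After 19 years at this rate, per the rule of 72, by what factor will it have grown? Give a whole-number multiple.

At 3.8% one doubling takes ≈ 18.95 years; 19 years is 1 of them, so ×2.

about 2 times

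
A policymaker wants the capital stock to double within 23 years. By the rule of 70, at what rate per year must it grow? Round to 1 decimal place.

70 / 23 ≈ 3.04, so about 3.0% per year.

3.0%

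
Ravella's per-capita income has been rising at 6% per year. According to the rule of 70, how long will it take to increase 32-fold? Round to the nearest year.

At 6% it doubles every 70/6 ≈ 11.67 years.
Getting to 32× needs 5 doublings: 5 × 11.67 ≈ 58 years.

around 58 years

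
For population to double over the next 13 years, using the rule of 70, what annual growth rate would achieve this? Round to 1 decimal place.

≈ 5.4% a year

70 / 13 ≈ 5.38, so about 5.4% a year.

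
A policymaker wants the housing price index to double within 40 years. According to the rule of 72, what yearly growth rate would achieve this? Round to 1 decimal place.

about 1.8%

72 / 40 ≈ 1.80, so about 1.8% per year.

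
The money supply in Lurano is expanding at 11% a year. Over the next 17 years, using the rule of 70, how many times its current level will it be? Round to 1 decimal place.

Doubles every ≈ 6.36 years (70/11).
17 years is 2.67 doublings; 2^2.67 ≈ 6.4×.

approximately 6.4 times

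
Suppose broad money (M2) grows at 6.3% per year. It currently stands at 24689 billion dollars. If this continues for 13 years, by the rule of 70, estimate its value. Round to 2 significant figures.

about 56000 billion dollars

Doubling time ≈ 70/6.3 = 11.11 years.
13 years is 13/11.11 ≈ 1.17 doublings, a factor of 2^1.17 ≈ 2.25.
24689 × 2.25 ≈ 56000 billion dollars.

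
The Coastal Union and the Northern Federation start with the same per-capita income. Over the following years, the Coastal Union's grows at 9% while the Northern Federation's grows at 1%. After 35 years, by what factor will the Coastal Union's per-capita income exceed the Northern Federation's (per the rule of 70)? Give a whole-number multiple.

the Coastal Union pulls ahead at 8 pp per year, so the ratio doubles every 70/8 ≈ 8.75 years.
In 35 years that's 4.00 doublings: 2^4.00 ≈ 16.

about 16 times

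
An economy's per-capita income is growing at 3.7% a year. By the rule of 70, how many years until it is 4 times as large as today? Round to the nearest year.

about 38 years

Doubling time ≈ 70/3.7 = 18.92 years.
4× is 2 doublings, so 2 × 18.92 ≈ 38 years.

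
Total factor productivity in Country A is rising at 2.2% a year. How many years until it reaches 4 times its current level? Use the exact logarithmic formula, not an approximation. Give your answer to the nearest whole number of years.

t = ln(4) / ln(1 + 0.022) = 1.3863 / 0.021761 ≈ 63.71.
≈ 64 years.

64 years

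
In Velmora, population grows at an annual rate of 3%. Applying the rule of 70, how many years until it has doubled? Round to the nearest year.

70/3 ≈ 23.33, so it doubles roughly every 23 years.

roughly 23 years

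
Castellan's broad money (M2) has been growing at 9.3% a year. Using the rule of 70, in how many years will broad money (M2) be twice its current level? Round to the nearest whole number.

At 9.3%, doubling takes about 70/9.3 = 7.53 years.

around 8 years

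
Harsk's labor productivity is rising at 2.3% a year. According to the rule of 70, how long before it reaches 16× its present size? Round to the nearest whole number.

around 122 years

At 2.3% it doubles every 70/2.3 ≈ 30.43 years.
Getting to 16× needs 4 doublings: 4 × 30.43 ≈ 122 years.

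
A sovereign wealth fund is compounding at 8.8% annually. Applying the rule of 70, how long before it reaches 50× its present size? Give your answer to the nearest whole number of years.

45 years

One doubling takes 70/8.8 = 7.95 years.
50× is log₂ 50 ≈ 5.64 doublings, so ≈ 5.64 × 7.95 = 45 years.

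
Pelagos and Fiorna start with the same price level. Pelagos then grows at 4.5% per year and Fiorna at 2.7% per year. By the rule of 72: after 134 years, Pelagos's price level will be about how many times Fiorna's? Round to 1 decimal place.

about 10.2 times

Pelagos pulls ahead at 1.8 pp per year, so the ratio doubles every 72/1.8 ≈ 40.00 years.
In 134 years that's 3.35 doublings: 2^3.35 ≈ 10.2.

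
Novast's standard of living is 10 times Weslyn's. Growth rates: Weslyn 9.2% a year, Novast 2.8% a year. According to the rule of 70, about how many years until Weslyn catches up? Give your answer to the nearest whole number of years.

The growth-rate gap is 9.2% − 2.8% = 6.4 percentage points.
So the ratio between them halves every 70/6.4 ≈ 10.94 years.
A 10 times gap takes log₂(10) ≈ 3.32 halvings to close: 3.32 × 10.94 ≈ 36 years.

about 36 years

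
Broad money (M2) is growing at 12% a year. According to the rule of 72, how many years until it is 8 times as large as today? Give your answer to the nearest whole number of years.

18 years

One doubling takes 72/12 = 6.00 years.
Getting to 8× needs 3 doublings: 3 × 6.00 ≈ 18 years.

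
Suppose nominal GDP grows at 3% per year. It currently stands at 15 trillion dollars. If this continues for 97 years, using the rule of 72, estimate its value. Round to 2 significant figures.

It doubles every 72/3 ≈ 24.00 years, so 97 years is 4.04 doublings.
2^4.04 ≈ 16.45; 15 × 16.45 ≈ 250 trillion dollars.

around 250 trillion dollars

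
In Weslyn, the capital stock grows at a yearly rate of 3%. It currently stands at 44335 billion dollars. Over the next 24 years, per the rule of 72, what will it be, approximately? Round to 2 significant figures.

≈ 89000 billion dollars

It doubles every 72/3 ≈ 24.00 years, so 24 years is 1.00 doublings.
2^1.00 ≈ 2.00; 44335 × 2.00 ≈ 89000 billion dollars.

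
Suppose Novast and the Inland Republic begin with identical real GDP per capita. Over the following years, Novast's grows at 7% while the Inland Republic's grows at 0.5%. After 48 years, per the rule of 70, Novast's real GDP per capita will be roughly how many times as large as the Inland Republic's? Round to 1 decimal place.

≈ 22.0 times

Rate gap = 7% − 0.5% = 6.5 points.
The ratio doubles every 70/6.5 ≈ 10.77 years.
48/10.77 ≈ 4.46 doublings → ratio ≈ 2^4.46 ≈ 22.0.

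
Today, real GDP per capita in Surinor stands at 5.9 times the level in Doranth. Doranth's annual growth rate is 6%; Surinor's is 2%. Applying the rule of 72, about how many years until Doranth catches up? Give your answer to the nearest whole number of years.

about 46 years

What matters is the difference: 4 pp.
Rule of 72 on the gap: the ratio halves every 72/4 ≈ 18.00 years.
A 5.9 times gap takes log₂(5.9) ≈ 2.56 halvings to close: 2.56 × 18.00 ≈ 46 years.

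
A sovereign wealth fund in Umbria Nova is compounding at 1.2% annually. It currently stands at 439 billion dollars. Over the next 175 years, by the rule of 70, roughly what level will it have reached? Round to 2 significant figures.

Doubling time ≈ 70/1.2 = 58.33 years.
175 years is 175/58.33 ≈ 3.00 doublings, a factor of 2^3.00 ≈ 8.00.
439 × 8.00 ≈ 3500 billion dollars.

about 3500 billion dollars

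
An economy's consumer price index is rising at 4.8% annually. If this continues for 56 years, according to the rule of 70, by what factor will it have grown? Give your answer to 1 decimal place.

approximately 14.3 times

Doubles every ≈ 14.58 years (70/4.8).
56 years is 3.84 doublings; 2^3.84 ≈ 14.3×.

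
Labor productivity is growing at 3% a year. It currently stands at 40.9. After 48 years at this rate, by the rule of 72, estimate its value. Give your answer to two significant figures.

about 160

It doubles every 72/3 ≈ 24.00 years, so 48 years is 2.00 doublings.
2^2.00 ≈ 4.00; 40.9 × 4.00 ≈ 160.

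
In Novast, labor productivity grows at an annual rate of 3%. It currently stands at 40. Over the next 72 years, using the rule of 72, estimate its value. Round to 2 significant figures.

Doubling time ≈ 72/3 = 24.00 years.
72 years is 72/24.00 ≈ 3.00 doublings, a factor of 2^3.00 ≈ 8.00.
40 × 8.00 ≈ 320.

320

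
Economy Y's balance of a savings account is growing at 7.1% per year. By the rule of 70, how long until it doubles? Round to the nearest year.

Doubling time ≈ 70 / 7.1 = 9.86 years.

about 10 years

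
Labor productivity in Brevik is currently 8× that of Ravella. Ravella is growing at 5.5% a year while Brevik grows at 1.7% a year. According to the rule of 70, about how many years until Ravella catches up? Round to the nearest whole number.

The growth-rate gap is 5.5% − 1.7% = 3.8 percentage points.
So the ratio between them halves every 70/3.8 ≈ 18.42 years.
An 8× gap closes after 3 halvings: 3 × 18.42 ≈ 55 years.

about 55 years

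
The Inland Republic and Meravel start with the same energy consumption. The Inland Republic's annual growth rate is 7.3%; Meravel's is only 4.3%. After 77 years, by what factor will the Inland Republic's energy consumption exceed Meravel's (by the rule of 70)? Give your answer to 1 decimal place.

Rate gap = 7.3% − 4.3% = 3 points.
The ratio doubles every 70/3 ≈ 23.33 years.
77/23.33 ≈ 3.30 doublings → ratio ≈ 2^3.30 ≈ 9.8.

around 9.8 times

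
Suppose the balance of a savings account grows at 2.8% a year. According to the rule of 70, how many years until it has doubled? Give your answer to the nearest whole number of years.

around 25 years

At 2.8%, doubling takes about 70/2.8 = 25.00 years.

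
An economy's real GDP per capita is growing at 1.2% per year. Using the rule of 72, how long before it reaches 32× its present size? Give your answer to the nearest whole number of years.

≈ 300 years

Doubling time ≈ 72/1.2 = 60.00 years.
Getting to 32× needs 5 doublings: 5 × 60.00 ≈ 300 years.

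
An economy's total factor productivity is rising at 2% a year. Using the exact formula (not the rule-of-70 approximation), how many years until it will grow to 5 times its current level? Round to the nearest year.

t = ln(5) / ln(1 + 0.02) = 1.6094 / 0.019803 ≈ 81.27.
≈ 81 years.

81 years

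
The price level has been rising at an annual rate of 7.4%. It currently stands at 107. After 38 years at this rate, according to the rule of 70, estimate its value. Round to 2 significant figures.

1700

Doubling time ≈ 70/7.4 = 9.46 years.
38 years is 38/9.46 ≈ 4.02 doublings, a factor of 2^4.02 ≈ 16.22.
107 × 16.22 ≈ 1700.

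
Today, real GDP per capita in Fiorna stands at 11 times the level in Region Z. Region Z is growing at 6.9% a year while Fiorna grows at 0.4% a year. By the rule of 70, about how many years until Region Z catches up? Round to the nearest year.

Region Z gains on Fiorna at 6.9% − 0.4% = 6.5 points a year.
At that relative rate the gap halves every 70/6.5 ≈ 10.77 years.
An 11 times gap takes log₂(11) ≈ 3.46 halvings to close: 3.46 × 10.77 ≈ 37 years.

around 37 years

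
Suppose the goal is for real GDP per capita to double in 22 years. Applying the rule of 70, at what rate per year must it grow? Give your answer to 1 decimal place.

70 / 22 ≈ 3.18, so about 3.2% per year.

≈ 3.2%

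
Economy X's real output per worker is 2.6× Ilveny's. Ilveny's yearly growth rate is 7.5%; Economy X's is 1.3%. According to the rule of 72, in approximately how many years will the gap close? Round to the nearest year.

Ilveny gains on Economy X at 7.5% − 1.3% = 6.2 points a year.
At that relative rate the gap halves every 72/6.2 ≈ 11.61 years.
A 2.6× gap takes log₂(2.6) ≈ 1.38 halvings to close: 1.38 × 11.61 ≈ 16 years.

about 16 years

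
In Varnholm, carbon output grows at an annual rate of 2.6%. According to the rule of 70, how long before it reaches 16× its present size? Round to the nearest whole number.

At 2.6% it doubles every 70/2.6 ≈ 26.92 years.
16× is 4 doublings, so 4 × 26.92 ≈ 108 years.

approximately 108 years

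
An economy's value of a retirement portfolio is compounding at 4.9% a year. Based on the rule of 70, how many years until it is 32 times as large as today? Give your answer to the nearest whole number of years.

about 71 years

One doubling takes 70/4.9 = 14.29 years.
Getting to 32× needs 5 doublings: 5 × 14.29 ≈ 71 years.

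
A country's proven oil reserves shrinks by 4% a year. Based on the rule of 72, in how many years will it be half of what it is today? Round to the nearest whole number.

around 18 years

Falling at 4%, it halves about every 72/4 = 18.00 years.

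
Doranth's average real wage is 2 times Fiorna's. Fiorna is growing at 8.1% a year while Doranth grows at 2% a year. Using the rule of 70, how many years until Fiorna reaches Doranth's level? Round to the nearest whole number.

≈ 11 years

The growth-rate gap is 8.1% − 2% = 6.1 percentage points.
So the ratio between them halves every 70/6.1 ≈ 11.48 years.
A 2 times gap closes after 1 halving: 1 × 11.48 ≈ 11 years.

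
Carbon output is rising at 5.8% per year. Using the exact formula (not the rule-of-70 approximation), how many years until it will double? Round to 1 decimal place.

t = ln(2) / ln(1 + 0.058) = 0.6931 / 0.056380 ≈ 12.29.

12.3 years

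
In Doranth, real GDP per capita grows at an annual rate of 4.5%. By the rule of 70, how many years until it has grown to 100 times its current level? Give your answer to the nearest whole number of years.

One doubling takes 70/4.5 = 15.56 years.
100× is log₂ 100 ≈ 6.64 doublings, so ≈ 6.64 × 15.56 = 103 years.

about 103 years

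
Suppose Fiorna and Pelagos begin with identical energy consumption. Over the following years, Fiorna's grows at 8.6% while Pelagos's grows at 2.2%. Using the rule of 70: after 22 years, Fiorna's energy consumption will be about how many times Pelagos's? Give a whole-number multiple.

≈ 4 times

Rate gap = 8.6% − 2.2% = 6.4 points.
The ratio doubles every 70/6.4 ≈ 10.94 years.
22/10.94 ≈ 2.01 doublings → ratio ≈ 2^2.01 ≈ 4.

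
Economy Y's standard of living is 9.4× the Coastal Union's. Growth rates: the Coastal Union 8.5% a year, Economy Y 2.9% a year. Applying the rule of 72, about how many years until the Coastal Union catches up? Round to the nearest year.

the Coastal Union gains on Economy Y at 8.5% − 2.9% = 5.6 points a year.
At that relative rate the gap halves every 72/5.6 ≈ 12.86 years.
A 9.4× gap takes log₂(9.4) ≈ 3.23 halvings to close: 3.23 × 12.86 ≈ 42 years.

approximately 42 years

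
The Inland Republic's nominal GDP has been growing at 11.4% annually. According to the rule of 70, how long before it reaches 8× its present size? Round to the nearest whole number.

approximately 18 years

One doubling takes 70/11.4 = 6.14 years.
8× is 3 doublings, so 3 × 6.14 ≈ 18 years.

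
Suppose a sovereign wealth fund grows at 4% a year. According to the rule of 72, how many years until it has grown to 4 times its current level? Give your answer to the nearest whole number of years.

36 years

Doubling time ≈ 72/4 = 18.00 years.
4× is 2 doublings, so 2 × 18.00 ≈ 36 years.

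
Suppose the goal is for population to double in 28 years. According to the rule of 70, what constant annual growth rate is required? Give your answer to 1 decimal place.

about 2.5%

70 / 28 ≈ 2.50, so about 2.5% a year.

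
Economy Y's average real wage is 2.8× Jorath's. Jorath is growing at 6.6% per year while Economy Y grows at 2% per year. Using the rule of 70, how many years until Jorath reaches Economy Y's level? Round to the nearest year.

Jorath gains on Economy Y at 6.6% − 2% = 4.6 points a year.
At that relative rate the gap halves every 70/4.6 ≈ 15.22 years.
A 2.8× gap takes log₂(2.8) ≈ 1.49 halvings to close: 1.49 × 15.22 ≈ 23 years.

≈ 23 years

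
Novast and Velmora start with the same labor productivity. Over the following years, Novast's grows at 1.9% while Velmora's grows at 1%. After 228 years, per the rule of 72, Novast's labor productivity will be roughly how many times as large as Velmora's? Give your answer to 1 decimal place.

≈ 7.2 times

Only the 0.9-point difference matters.
72/0.9 ≈ 80.00 years per doubling of the ratio; 228 years gives 2.85 doublings, so ≈ 7.2×.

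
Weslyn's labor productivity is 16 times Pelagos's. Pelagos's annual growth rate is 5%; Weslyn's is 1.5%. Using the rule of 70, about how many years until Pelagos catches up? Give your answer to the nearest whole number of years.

Pelagos gains on Weslyn at 5% − 1.5% = 3.5 points a year.
At that relative rate the gap halves every 70/3.5 ≈ 20.00 years.
A 16 times gap closes after 4 halvings: 4 × 20.00 ≈ 80 years.

approximately 80 years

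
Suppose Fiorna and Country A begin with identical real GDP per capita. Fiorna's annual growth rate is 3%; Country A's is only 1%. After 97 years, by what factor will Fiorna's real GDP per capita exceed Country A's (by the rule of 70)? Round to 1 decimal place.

Only the 2-point difference matters.
70/2 ≈ 35.00 years per doubling of the ratio; 97 years gives 2.77 doublings, so ≈ 6.8×.

6.8 times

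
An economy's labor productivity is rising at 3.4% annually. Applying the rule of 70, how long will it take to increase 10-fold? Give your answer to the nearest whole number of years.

Doubling time ≈ 70/3.4 = 20.59 years.
Reaching 10× takes log₂(10) ≈ 3.32 doublings.
3.32 × 20.59 ≈ 68 years.

68 years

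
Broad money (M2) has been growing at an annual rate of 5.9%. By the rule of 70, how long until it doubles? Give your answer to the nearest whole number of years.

about 12 years

70/5.9 ≈ 11.86, so it doubles roughly every 12 years.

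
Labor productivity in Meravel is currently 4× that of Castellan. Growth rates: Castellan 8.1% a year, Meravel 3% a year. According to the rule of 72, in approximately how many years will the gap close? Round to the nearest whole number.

Castellan gains on Meravel at 8.1% − 3% = 5.1 points a year.
At that relative rate the gap halves every 72/5.1 ≈ 14.12 years.
A 4× gap closes after 2 halvings: 2 × 14.12 ≈ 28 years.

about 28 years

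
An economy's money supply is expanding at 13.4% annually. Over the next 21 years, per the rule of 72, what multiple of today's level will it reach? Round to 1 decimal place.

Doubling time ≈ 72/13.4 = 5.37 years.
21 years / 5.37 ≈ 3.91 doublings → factor 2^3.91 ≈ 15.0.

roughly 15.0 times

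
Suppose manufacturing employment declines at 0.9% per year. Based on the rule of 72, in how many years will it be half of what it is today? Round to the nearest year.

80 years

Falling at 0.9%, it halves about every 72/0.9 = 80.00 years.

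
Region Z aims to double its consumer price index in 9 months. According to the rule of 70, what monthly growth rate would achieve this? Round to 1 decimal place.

70 / 9 ≈ 7.78, so about 7.8% per month.

≈ 7.8% per month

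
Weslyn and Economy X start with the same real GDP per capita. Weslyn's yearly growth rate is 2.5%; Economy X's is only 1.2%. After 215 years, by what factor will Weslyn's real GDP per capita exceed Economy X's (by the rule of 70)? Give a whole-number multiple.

≈ 16 times

Only the 1.3-point difference matters.
70/1.3 ≈ 53.85 years per doubling of the ratio; 215 years gives 3.99 doublings, so ≈ 16×.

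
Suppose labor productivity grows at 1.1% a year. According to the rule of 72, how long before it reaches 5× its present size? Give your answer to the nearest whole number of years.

At 1.1% it doubles every 72/1.1 ≈ 65.45 years.
5× is log₂ 5 ≈ 2.32 doublings, so ≈ 2.32 × 65.45 = 152 years.

about 152 years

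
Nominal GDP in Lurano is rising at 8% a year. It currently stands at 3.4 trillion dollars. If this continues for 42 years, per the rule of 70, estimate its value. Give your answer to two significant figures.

≈ 95 trillion dollars

Doubling time ≈ 70/8 = 8.75 years.
42 years is 42/8.75 ≈ 4.80 doublings, a factor of 2^4.80 ≈ 27.86.
3.4 × 27.86 ≈ 95 trillion dollars.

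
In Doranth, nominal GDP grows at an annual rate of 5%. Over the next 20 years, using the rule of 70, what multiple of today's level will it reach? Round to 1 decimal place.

about 2.7 times

Doubling time ≈ 70/5 = 14.00 years.
20 years / 14.00 ≈ 1.43 doublings → factor 2^1.43 ≈ 2.7.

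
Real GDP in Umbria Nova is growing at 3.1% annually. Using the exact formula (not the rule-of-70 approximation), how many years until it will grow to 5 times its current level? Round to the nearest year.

53 years

t = ln(5) / ln(1 + 0.031) = 1.6094 / 0.030529 ≈ 52.72.
≈ 53 years.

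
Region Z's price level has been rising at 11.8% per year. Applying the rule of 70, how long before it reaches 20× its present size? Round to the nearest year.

roughly 26 years

Doubling time ≈ 70/11.8 = 5.93 years.
Reaching 20× takes log₂(20) ≈ 4.32 doublings.
4.32 × 5.93 ≈ 26 years.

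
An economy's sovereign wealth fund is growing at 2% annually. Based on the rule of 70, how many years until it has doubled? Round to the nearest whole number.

about 35 years

70/2 ≈ 35.00, so it doubles roughly every 35 years.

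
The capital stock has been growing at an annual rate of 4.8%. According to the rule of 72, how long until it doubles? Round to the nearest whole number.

Doubling time ≈ 72 / 4.8 = 15.00 years.

around 15 years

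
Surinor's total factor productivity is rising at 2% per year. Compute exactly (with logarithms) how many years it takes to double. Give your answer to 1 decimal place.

35.0 years

t = ln(2) / ln(1 + 0.02) = 0.6931 / 0.019803 ≈ 35.00.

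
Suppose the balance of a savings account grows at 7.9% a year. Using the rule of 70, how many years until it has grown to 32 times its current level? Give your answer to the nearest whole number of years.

≈ 44 years

One doubling takes 70/7.9 = 8.86 years.
32 = 2^5, so 5 doublings → 44 years.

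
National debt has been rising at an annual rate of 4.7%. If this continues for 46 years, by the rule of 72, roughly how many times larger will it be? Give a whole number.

≈ 8 times

72/4.7 ≈ 15.32 years per doubling.
46 years fits 3 doublings: 2^3 = 8.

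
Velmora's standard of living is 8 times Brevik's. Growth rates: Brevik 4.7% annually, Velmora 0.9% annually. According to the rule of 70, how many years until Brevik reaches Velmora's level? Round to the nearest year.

The growth-rate gap is 4.7% − 0.9% = 3.8 percentage points.
So the ratio between them halves every 70/3.8 ≈ 18.42 years.
An 8 times gap closes after 3 halvings: 3 × 18.42 ≈ 55 years.

around 55 years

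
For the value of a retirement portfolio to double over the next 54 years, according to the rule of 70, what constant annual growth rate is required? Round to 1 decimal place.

70 / 54 ≈ 1.30, so about 1.3% annually.

around 1.3% annually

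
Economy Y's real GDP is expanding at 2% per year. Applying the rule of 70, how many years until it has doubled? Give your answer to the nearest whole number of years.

At 2%, doubling takes about 70/2 = 35.00 years.

35 years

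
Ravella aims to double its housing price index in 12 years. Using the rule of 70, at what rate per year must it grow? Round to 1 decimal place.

5.8% per year

70 / 12 ≈ 5.83, so about 5.8% per year.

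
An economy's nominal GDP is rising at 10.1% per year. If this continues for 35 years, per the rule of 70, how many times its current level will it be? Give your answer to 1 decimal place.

Doubling time ≈ 70/10.1 = 6.93 years.
35 years / 6.93 ≈ 5.05 doublings → factor 2^5.05 ≈ 33.1.

33.1 times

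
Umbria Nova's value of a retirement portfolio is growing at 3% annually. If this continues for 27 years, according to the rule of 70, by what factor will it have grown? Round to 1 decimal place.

about 2.2 times

Doubles every ≈ 23.33 years (70/3).
27 years is 1.16 doublings; 2^1.16 ≈ 2.2×.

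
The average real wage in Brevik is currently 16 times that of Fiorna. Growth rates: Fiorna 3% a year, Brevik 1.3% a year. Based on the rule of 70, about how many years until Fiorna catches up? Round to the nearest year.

What matters is the difference: 1.7 pp.
Rule of 70 on the gap: the ratio halves every 70/1.7 ≈ 41.18 years.
A 16 times gap closes after 4 halvings: 4 × 41.18 ≈ 165 years.

165 years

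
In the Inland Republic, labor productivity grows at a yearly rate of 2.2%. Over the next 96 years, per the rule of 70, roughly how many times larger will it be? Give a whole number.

Doubling time ≈ 70/2.2 = 31.82 years.
96/31.82 ≈ 3 doublings, so about 2^3 = 8×.

8 times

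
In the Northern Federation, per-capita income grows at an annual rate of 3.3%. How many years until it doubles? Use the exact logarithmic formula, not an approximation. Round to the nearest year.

21 years

t = ln(2) / ln(1 + 0.033) = 0.6931 / 0.032467 ≈ 21.35.
≈ 21 years.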